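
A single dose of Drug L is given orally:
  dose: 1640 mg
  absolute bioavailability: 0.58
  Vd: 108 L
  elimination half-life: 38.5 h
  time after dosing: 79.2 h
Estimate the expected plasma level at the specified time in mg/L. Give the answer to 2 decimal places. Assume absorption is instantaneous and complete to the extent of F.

2.12 mg/L

Amount reaching circulation = F × Dose = 0.58 × 1640 = 951.2 mg
C₀ = F·Dose / Vd = 951.2 / 108 = 8.807 mg/L
k = ln2 / t½ = 0.693147 / 38.5 = 0.01800 h⁻¹
C = C₀ · e^(−k·t) = 8.807 × e^(−0.01800 × 79.2)
  = 8.807 × 0.2404 = 2.117 mg/L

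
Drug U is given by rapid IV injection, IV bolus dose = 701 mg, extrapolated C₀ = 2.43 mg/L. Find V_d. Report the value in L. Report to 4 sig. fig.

288.5 L

Vd = Dose / C₀ = 701.0 / 2.43 = 288.5 L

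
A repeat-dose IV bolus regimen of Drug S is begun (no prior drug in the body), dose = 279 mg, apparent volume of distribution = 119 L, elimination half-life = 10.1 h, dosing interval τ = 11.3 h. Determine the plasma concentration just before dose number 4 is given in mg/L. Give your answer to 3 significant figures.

1.81 mg/L

C₀ per dose = Dose / Vd = 279 / 119 = 2.345 mg/L
k = ln2 / t½ = 0.693147 / 10.1 = 0.06863 h⁻¹
Fraction remaining after one interval: r = e^(−kτ) = e^(−0.06863 × 11.3) = 0.4605
Before dose 4, 3 doses have been given (aged 1τ, 2τ, 3τ).
C_trough = C₀ × (r + r² + … + r^3) = C₀ × r(1−r^3)/(1−r)
        = 2.345 × 0.4605 × (1 − 0.09765) / (1 − 0.4605) = 1.806 mg/L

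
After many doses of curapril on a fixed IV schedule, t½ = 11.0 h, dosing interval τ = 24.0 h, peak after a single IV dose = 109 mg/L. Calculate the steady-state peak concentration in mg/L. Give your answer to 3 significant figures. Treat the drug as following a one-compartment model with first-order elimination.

140 mg/L

k = ln2 / t½ = 0.693147 / 11.0 = 0.06301 h⁻¹
e^(−kτ) = e^(−0.06301 × 24.0) = 0.2204
Accumulation ratio R = 1 / (1 − e^(−kτ)) = 1 / (1 − 0.2204) = 1.283
Steady-state peak = C₀ × R = 109 × 1.283 = 139.8 mg/L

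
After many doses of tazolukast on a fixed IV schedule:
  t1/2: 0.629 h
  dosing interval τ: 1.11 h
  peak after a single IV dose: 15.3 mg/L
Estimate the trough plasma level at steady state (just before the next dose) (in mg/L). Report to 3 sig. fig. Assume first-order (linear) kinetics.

k = ln2 / t½ = 0.693147 / 0.629 = 1.102 h⁻¹
e^(−kτ) = e^(−1.102 × 1.11) = 0.2943
Accumulation ratio R = 1 / (1 − e^(−kτ)) = 1 / (1 − 0.2943) = 1.417
Steady-state trough = C₀ × R × e^(−kτ) = 15.3 × 1.417 × 0.2943 = 6.380 mg/L

6.38 mg/L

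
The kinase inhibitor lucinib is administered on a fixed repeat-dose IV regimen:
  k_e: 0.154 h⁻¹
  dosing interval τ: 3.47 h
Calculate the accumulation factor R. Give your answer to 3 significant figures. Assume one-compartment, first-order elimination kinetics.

2.42

e^(−kτ) = e^(−0.1540 × 3.47) = 0.5860
Accumulation ratio R = 1 / (1 − e^(−kτ)) = 1 / (1 − 0.5860) = 2.415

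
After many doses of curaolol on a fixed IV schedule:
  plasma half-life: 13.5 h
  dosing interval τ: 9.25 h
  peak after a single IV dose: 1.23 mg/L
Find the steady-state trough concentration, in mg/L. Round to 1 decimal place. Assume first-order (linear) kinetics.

k = ln2 / t½ = 0.693147 / 13.5 = 0.05134 h⁻¹
e^(−kτ) = e^(−0.05134 × 9.25) = 0.6220
Accumulation ratio R = 1 / (1 − e^(−kτ)) = 1 / (1 − 0.6220) = 2.646
Steady-state trough = C₀ × R × e^(−kτ) = 1.23 × 2.646 × 0.6220 = 2.024 mg/L

2.0 mg/L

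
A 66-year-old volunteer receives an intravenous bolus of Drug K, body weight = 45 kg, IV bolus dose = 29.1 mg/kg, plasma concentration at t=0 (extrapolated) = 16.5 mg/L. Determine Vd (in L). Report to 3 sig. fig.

Dose = 29.1 × 45 = 1310 mg
Vd = Dose / C₀ = 1310 / 16.5 = 79.39 L

79.4 L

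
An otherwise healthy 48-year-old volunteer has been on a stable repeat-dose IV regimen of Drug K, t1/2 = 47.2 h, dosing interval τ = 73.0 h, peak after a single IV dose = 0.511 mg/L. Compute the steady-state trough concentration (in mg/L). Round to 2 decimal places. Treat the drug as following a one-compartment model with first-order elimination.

0.27 mg/L

k = ln2 / t½ = 0.693147 / 47.2 = 0.01469 h⁻¹
e^(−kτ) = e^(−0.01469 × 73.0) = 0.3422
Accumulation ratio R = 1 / (1 − e^(−kτ)) = 1 / (1 − 0.3422) = 1.520
Steady-state trough = C₀ × R × e^(−kτ) = 0.511 × 1.520 × 0.3422 = 0.2658 mg/L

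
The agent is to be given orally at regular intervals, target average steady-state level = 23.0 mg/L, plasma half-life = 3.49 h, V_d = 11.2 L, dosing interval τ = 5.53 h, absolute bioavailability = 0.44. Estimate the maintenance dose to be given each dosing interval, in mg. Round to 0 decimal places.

643 mg

k = ln2 / t½ = 0.693147 / 3.49 = 0.1986 h⁻¹
CL = k × Vd = 0.1986 × 11.2 = 2.224 L/h
At steady state, F × (Dose/τ) = Css × CL.
Dose = Css × CL × τ / F = 23.0 × 2.224 × 5.53 / 0.44 = 642.9 mg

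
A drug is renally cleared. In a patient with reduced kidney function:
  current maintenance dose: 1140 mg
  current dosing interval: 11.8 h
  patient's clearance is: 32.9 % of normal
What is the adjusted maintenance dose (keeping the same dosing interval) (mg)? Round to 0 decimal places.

To keep the same average steady-state level, dosing rate must scale with clearance.
CL ratio = 32.9 / 100 = 0.3290
New dose (same interval) = 1140 × 0.3290 = 375.1 mg

375 mg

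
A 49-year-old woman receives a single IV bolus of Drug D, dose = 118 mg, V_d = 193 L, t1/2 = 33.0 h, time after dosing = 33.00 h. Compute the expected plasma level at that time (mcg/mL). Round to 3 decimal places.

0.306 mcg/mL

C₀ = Dose / Vd = 118.0 / 193 = 0.6114 mg/L
k = ln2 / t½ = 0.693147 / 33.0 = 0.02100 h⁻¹
t / t½ = 33.00 / 33.0 = 1 half-lives
C = C₀ × (1/2)^1 = 0.6114 × 0.5000 = 0.3057 mg/L
(0.3057 mg/L = 0.3057 mcg/mL)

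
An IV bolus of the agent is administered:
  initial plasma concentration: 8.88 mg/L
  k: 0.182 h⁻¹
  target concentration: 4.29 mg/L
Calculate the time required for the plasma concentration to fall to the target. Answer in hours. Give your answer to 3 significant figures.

4.00 h

t = ln(C₀ / C) / k = ln(8.880 / 4.29) / 0.1820
  = ln(2.070) / 0.1820 = 0.7275 / 0.1820 = 3.997 h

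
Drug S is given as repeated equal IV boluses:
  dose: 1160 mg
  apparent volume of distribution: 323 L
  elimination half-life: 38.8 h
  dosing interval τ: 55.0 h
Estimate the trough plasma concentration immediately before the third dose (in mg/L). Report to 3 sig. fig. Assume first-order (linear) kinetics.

1.85 mg/L

C₀ per dose = Dose / Vd = 1160 / 323 = 3.591 mg/L
k = ln2 / t½ = 0.693147 / 38.8 = 0.01786 h⁻¹
Fraction remaining after one interval: r = e^(−kτ) = e^(−0.01786 × 55.0) = 0.3744
Before dose 3, 2 doses have been given (aged 1τ, 2τ).
C_trough = C₀ × (r + r²) = 3.591 × (0.3744 + 0.1402) = 1.848 mg/L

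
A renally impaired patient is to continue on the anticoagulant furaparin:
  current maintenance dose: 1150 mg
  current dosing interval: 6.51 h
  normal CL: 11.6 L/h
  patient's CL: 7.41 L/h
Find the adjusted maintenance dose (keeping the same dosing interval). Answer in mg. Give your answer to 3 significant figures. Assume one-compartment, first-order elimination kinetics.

To keep the same average steady-state level, dosing rate must scale with clearance.
CL ratio = 7.41 / 11.6 = 0.6388
New dose (same interval) = 1150 × 0.6388 = 734.6 mg

735 mg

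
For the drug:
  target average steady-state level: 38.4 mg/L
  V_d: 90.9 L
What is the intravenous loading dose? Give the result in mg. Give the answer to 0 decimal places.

LD = Css × Vd = 38.4 × 90.9 = 3491 mg

3491 mg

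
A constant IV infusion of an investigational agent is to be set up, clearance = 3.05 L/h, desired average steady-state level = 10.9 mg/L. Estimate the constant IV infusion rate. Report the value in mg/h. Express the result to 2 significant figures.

33 mg/h

At steady state, infusion rate R₀ = Css × CL = 10.9 × 3.050 = 33.25 mg/h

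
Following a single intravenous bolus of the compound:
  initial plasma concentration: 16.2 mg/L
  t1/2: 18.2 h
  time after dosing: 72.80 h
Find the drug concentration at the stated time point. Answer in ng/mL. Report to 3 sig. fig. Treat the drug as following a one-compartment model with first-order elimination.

k = ln2 / t½ = 0.693147 / 18.2 = 0.03809 h⁻¹
t / t½ = 72.80 / 18.2 = 4 half-lives
C = C₀ × (1/2)^4 = 16.20 × 0.06250 = 1.013 mg/L
Convert: 1.013 mg/L × 1000 = 1013 ng/mL

1010 ng/mL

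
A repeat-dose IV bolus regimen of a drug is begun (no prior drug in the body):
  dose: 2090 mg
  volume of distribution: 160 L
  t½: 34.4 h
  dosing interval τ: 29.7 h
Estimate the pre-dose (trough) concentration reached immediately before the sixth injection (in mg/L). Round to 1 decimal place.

C₀ per dose = Dose / Vd = 2090 / 160 = 13.06 mg/L
k = ln2 / t½ = 0.693147 / 34.4 = 0.02015 h⁻¹
Fraction remaining after one interval: r = e^(−kτ) = e^(−0.02015 × 29.7) = 0.5497
Before dose 6, 5 doses have been given (aged 1τ, 2τ, 3τ, 4τ, 5τ).
C_trough = C₀ × (r + r² + … + r^5) = C₀ × r(1−r^5)/(1−r)
        = 13.06 × 0.5497 × (1 − 0.05019) / (1 − 0.5497) = 15.14 mg/L

15.1 mg/L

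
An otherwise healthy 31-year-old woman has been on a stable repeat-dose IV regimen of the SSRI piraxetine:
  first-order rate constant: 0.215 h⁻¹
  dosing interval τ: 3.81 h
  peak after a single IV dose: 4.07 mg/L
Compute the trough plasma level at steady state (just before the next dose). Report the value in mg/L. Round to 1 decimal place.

e^(−kτ) = e^(−0.2150 × 3.81) = 0.4408
Accumulation ratio R = 1 / (1 − e^(−kτ)) = 1 / (1 − 0.4408) = 1.788
Steady-state trough = C₀ × R × e^(−kτ) = 4.07 × 1.788 × 0.4408 = 3.208 mg/L

3.2 mg/L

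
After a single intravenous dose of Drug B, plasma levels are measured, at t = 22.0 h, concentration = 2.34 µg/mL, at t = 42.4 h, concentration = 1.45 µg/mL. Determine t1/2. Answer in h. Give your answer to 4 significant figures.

29.55 h

k = ln(C₁/C₂) / (t₂ − t₁) = ln(2.34/1.45) / (42.4 − 22.0)
  = 0.4786 / 20.40 = 0.02346 h⁻¹
t½ = ln2 / k = 0.693147 / 0.02346 = 29.55 h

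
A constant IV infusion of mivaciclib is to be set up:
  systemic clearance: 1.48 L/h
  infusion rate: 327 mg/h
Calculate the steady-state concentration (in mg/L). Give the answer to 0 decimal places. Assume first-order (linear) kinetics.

221 mg/L

At steady state Css = R₀ / CL = 327 / 1.480 = 220.9 mg/L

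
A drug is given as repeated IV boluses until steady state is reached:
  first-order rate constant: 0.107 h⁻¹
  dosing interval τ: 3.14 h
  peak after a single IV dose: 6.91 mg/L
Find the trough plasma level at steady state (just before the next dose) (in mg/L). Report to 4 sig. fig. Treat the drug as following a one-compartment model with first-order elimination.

17.30 mg/L

e^(−kτ) = e^(−0.1070 × 3.14) = 0.7146
Accumulation ratio R = 1 / (1 − e^(−kτ)) = 1 / (1 − 0.7146) = 3.504
Steady-state trough = C₀ × R × e^(−kτ) = 6.91 × 3.504 × 0.7146 = 17.30 mg/L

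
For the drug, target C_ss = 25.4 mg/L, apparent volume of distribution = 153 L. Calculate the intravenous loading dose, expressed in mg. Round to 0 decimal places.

3886 mg

LD = Css × Vd = 25.4 × 153 = 3886 mg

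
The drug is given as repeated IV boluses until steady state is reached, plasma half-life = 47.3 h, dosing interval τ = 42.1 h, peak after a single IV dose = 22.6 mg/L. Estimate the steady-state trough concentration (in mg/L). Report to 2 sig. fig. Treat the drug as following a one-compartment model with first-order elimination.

26 mg/L

k = ln2 / t½ = 0.693147 / 47.3 = 0.01465 h⁻¹
e^(−kτ) = e^(−0.01465 × 42.1) = 0.5397
Accumulation ratio R = 1 / (1 − e^(−kτ)) = 1 / (1 − 0.5397) = 2.172
Steady-state trough = C₀ × R × e^(−kτ) = 22.6 × 2.172 × 0.5397 = 26.49 mg/L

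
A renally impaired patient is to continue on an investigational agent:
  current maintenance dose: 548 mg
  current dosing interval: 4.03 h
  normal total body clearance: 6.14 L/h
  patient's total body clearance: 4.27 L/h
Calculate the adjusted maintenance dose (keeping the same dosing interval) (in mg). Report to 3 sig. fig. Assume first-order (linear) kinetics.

To keep the same average steady-state level, dosing rate must scale with clearance.
CL ratio = 4.27 / 6.14 = 0.6954
New dose (same interval) = 548 × 0.6954 = 381.1 mg

381 mg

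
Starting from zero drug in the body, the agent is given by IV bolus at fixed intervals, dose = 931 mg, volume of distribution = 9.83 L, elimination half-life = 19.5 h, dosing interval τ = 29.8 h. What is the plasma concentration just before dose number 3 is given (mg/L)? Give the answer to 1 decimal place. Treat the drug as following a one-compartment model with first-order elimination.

C₀ per dose = Dose / Vd = 931 / 9.83 = 94.71 mg/L
k = ln2 / t½ = 0.693147 / 19.5 = 0.03555 h⁻¹
Fraction remaining after one interval: r = e^(−kτ) = e^(−0.03555 × 29.8) = 0.3467
Before dose 3, 2 doses have been given (aged 1τ, 2τ).
C_trough = C₀ × (r + r²) = 94.71 × (0.3467 + 0.1202) = 44.22 mg/L

44.2 mg/L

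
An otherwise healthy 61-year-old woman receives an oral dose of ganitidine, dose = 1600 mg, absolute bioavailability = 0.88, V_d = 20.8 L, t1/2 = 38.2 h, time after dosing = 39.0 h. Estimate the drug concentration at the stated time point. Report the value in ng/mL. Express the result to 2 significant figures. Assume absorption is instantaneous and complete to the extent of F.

33000 ng/mL

Amount reaching circulation = F × Dose = 0.88 × 1600 = 1408 mg
C₀ = F·Dose / Vd = 1408 / 20.8 = 67.69 mg/L
k = ln2 / t½ = 0.693147 / 38.2 = 0.01815 h⁻¹
C = C₀ · e^(−k·t) = 67.69 × e^(−0.01815 × 39.0)
  = 67.69 × 0.4927 = 33.35 mg/L
Convert: 33.35 mg/L × 1000 = 33350 ng/mL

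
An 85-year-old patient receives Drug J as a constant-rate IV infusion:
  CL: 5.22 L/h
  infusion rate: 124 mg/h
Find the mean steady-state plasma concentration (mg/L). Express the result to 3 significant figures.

At steady state Css = R₀ / CL = 124 / 5.220 = 23.75 mg/L

23.8 mg/L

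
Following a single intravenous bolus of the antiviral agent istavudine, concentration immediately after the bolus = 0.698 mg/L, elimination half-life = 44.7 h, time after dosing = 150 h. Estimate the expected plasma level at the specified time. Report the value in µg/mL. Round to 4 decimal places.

0.0682 µg/mL

k = ln2 / t½ = 0.693147 / 44.7 = 0.01551 h⁻¹
C = C₀ · e^(−k·t) = 0.6980 × e^(−0.01551 × 150)
  = 0.6980 × 0.09764 = 0.06815 mg/L
(0.06815 mg/L = 0.06815 µg/mL)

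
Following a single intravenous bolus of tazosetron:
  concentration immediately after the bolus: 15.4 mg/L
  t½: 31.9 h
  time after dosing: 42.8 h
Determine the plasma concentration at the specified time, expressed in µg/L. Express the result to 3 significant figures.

6080 µg/L

k = ln2 / t½ = 0.693147 / 31.9 = 0.02173 h⁻¹
C = C₀ · e^(−k·t) = 15.40 × e^(−0.02173 × 42.8)
  = 15.40 × 0.3945 = 6.075 mg/L
Convert: 6.075 mg/L × 1000 = 6075 µg/L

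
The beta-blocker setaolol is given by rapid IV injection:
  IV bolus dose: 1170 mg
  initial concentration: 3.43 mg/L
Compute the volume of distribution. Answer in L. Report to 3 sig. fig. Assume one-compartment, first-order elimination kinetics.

341 L

Vd = Dose / C₀ = 1170 / 3.43 = 341.1 L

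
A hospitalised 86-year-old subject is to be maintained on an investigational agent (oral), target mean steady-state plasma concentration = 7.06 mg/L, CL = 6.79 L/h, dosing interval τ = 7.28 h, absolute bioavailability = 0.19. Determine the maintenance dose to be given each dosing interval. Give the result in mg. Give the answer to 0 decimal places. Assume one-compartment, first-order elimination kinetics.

At steady state, F × (Dose/τ) = Css × CL.
Dose = Css × CL × τ / F = 7.06 × 6.790 × 7.28 / 0.19 = 1837 mg

1837 mg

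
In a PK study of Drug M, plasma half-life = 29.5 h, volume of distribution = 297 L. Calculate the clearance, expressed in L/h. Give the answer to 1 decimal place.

k = ln2 / t½ = 0.693147 / 29.5 = 0.02350 h⁻¹
CL = k × Vd = 0.02350 × 297 = 6.980 L/h

7.0 L/h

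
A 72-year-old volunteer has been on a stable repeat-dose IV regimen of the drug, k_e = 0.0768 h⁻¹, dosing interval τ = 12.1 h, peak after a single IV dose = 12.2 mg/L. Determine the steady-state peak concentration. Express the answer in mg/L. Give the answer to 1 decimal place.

e^(−kτ) = e^(−0.07680 × 12.1) = 0.3948
Accumulation ratio R = 1 / (1 − e^(−kτ)) = 1 / (1 − 0.3948) = 1.652
Steady-state peak = C₀ × R = 12.2 × 1.652 = 20.15 mg/L

20.2 mg/L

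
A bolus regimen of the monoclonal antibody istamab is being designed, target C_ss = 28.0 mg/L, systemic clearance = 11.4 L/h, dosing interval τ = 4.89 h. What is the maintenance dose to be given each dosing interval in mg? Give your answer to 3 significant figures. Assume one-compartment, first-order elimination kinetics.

At steady state, Dose/τ = Css × CL.
Dose = Css × CL × τ = 28.0 × 11.40 × 4.89 = 1561 mg

1560 mg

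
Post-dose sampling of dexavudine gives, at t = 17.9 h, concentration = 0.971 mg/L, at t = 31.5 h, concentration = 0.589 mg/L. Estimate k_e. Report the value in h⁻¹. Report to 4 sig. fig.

k = ln(C₁/C₂) / (t₂ − t₁) = ln(0.971/0.589) / (31.5 − 17.9)
  = 0.4999 / 13.60 = 0.03676 h⁻¹

0.03676 h⁻¹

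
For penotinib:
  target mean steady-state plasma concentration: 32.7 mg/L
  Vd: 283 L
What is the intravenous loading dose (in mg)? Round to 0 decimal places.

LD = Css × Vd = 32.7 × 283 = 9254 mg

9254 mg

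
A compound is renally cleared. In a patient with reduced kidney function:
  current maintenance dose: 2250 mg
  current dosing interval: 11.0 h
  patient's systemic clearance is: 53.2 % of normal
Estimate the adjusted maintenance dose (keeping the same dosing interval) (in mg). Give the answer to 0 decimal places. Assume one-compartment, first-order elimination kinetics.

1197 mg

To keep the same average steady-state level, dosing rate must scale with clearance.
CL ratio = 53.2 / 100 = 0.5320
New dose (same interval) = 2250 × 0.5320 = 1197 mg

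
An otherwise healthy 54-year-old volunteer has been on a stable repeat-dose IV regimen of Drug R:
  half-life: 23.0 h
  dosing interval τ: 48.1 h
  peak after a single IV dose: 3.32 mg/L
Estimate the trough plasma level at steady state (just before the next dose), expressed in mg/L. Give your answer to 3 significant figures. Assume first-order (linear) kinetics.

k = ln2 / t½ = 0.693147 / 23.0 = 0.03014 h⁻¹
e^(−kτ) = e^(−0.03014 × 48.1) = 0.2346
Accumulation ratio R = 1 / (1 − e^(−kτ)) = 1 / (1 − 0.2346) = 1.307
Steady-state trough = C₀ × R × e^(−kτ) = 3.32 × 1.307 × 0.2346 = 1.018 mg/L

1.02 mg/L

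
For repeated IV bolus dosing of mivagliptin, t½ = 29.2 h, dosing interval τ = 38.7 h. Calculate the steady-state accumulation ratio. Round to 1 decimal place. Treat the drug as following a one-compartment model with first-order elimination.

k = ln2 / t½ = 0.693147 / 29.2 = 0.02374 h⁻¹
e^(−kτ) = e^(−0.02374 × 38.7) = 0.3990
Accumulation ratio R = 1 / (1 − e^(−kτ)) = 1 / (1 − 0.3990) = 1.664

1.7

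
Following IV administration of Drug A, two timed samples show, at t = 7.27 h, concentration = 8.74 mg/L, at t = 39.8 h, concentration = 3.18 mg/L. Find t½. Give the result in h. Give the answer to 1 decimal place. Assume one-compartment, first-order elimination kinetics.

k = ln(C₁/C₂) / (t₂ − t₁) = ln(8.74/3.18) / (39.8 − 7.27)
  = 1.011 / 32.53 = 0.03108 h⁻¹
t½ = ln2 / k = 0.693147 / 0.03108 = 22.30 h

22.3 h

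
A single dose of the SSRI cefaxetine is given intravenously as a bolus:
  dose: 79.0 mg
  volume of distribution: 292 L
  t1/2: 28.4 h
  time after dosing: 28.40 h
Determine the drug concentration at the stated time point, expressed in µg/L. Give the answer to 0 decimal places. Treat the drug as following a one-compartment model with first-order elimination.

135 µg/L

C₀ = Dose / Vd = 79.00 / 292 = 0.2705 mg/L
k = ln2 / t½ = 0.693147 / 28.4 = 0.02441 h⁻¹
t / t½ = 28.40 / 28.4 = 1 half-lives
C = C₀ × (1/2)^1 = 0.2705 × 0.5000 = 0.1353 mg/L
Convert: 0.1353 mg/L × 1000 = 135.3 µg/L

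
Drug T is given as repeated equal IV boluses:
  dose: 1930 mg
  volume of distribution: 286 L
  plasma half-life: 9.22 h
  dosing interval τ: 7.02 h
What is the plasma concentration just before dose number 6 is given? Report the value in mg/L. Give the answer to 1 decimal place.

9.0 mg/L

C₀ per dose = Dose / Vd = 1930 / 286 = 6.748 mg/L
k = ln2 / t½ = 0.693147 / 9.22 = 0.07518 h⁻¹
Fraction remaining after one interval: r = e^(−kτ) = e^(−0.07518 × 7.02) = 0.5899
Before dose 6, 5 doses have been given (aged 1τ, 2τ, 3τ, 4τ, 5τ).
C_trough = C₀ × (r + r² + … + r^5) = C₀ × r(1−r^5)/(1−r)
        = 6.748 × 0.5899 × (1 − 0.07143) / (1 − 0.5899) = 9.013 mg/L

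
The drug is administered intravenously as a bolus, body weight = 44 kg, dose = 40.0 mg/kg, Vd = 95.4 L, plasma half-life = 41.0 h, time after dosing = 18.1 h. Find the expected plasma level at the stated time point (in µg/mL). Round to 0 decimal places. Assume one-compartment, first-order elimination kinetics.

Total dose = 40.0 × 44 = 1760 mg
C₀ = Dose / Vd = 1760 / 95.4 = 18.45 mg/L
k = ln2 / t½ = 0.693147 / 41.0 = 0.01691 h⁻¹
C = C₀ · e^(−k·t) = 18.45 × e^(−0.01691 × 18.1)
  = 18.45 × 0.7363 = 13.58 mg/L
(13.58 mg/L = 13.58 µg/mL)

14 µg/mL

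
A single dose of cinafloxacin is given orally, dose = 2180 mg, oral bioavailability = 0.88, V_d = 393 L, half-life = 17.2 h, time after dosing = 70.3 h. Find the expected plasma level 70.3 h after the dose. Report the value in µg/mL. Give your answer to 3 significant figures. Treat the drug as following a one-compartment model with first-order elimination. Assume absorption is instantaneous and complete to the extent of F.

Amount reaching circulation = F × Dose = 0.88 × 2180 = 1918 mg
C₀ = F·Dose / Vd = 1918 / 393 = 4.880 mg/L
k = ln2 / t½ = 0.693147 / 17.2 = 0.04030 h⁻¹
C = C₀ · e^(−k·t) = 4.880 × e^(−0.04030 × 70.3)
  = 4.880 × 0.05883 = 0.2871 mg/L
(0.2871 mg/L = 0.2871 µg/mL)

0.287 µg/mL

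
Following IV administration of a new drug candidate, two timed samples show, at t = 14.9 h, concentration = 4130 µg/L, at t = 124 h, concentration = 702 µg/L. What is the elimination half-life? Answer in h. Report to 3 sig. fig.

k = ln(C₁/C₂) / (t₂ − t₁) = ln(4130/702) / (124 − 14.9)
  = 1.772 / 109.1 = 0.01624 h⁻¹
t½ = ln2 / k = 0.693147 / 0.01624 = 42.68 h

42.7 h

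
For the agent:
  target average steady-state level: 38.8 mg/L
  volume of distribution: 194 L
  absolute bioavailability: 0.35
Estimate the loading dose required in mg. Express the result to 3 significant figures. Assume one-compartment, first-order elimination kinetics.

LD = Css × Vd / F = 38.8 × 194 / 0.35 = 21510 mg

21500 mg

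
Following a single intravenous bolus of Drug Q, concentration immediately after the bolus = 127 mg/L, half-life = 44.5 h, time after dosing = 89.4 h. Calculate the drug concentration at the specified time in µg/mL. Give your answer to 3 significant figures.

k = ln2 / t½ = 0.693147 / 44.5 = 0.01558 h⁻¹
C = C₀ · e^(−k·t) = 127.0 × e^(−0.01558 × 89.4)
  = 127.0 × 0.2484 = 31.55 mg/L
(31.55 mg/L = 31.55 µg/mL)

31.6 µg/mL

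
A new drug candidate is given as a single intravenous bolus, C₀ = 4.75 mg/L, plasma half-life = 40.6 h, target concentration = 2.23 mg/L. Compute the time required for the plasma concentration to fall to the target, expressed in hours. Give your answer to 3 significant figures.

k = ln2 / t½ = 0.693147 / 40.6 = 0.01707 h⁻¹
t = ln(C₀ / C) / k = ln(4.750 / 2.23) / 0.01707
  = ln(2.130) / 0.01707 = 0.7561 / 0.01707 = 44.29 h

44.3 h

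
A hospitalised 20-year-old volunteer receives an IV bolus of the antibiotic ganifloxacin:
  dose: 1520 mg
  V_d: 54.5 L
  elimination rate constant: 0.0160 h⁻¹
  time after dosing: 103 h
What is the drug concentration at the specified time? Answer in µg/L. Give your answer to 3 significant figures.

5370 µg/L

C₀ = Dose / Vd = 1520 / 54.5 = 27.89 mg/L
C = C₀ · e^(−k·t) = 27.89 × e^(−0.01600 × 103)
  = 27.89 × 0.1924 = 5.366 mg/L
Convert: 5.366 mg/L × 1000 = 5366 µg/L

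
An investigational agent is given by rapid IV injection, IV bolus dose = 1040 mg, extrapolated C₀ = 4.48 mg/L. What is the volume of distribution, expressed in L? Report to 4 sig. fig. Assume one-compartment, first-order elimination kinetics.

232.1 L

Vd = Dose / C₀ = 1040 / 4.48 = 232.1 L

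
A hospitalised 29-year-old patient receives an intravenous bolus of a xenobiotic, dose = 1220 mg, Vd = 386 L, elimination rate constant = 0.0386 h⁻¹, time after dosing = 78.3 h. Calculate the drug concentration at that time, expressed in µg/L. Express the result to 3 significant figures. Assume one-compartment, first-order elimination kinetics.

C₀ = Dose / Vd = 1220 / 386 = 3.161 mg/L
C = C₀ · e^(−k·t) = 3.161 × e^(−0.03860 × 78.3)
  = 3.161 × 0.04869 = 0.1539 mg/L
Convert: 0.1539 mg/L × 1000 = 153.9 µg/L

154 µg/L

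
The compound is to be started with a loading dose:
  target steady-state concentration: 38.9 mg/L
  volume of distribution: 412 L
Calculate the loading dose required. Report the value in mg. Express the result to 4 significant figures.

LD = Css × Vd = 38.9 × 412 = 16030 mg

16030 mg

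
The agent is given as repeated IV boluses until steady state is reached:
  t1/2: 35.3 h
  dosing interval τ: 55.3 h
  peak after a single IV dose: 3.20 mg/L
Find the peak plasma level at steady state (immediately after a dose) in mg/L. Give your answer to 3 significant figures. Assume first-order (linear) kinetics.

4.83 mg/L

k = ln2 / t½ = 0.693147 / 35.3 = 0.01964 h⁻¹
e^(−kτ) = e^(−0.01964 × 55.3) = 0.3375
Accumulation ratio R = 1 / (1 − e^(−kτ)) = 1 / (1 − 0.3375) = 1.509
Steady-state peak = C₀ × R = 3.20 × 1.509 = 4.829 mg/L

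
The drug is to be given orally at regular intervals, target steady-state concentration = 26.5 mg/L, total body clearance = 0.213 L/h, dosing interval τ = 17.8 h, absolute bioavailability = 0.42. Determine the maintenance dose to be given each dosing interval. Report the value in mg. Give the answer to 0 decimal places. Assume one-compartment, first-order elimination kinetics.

At steady state, F × (Dose/τ) = Css × CL.
Dose = Css × CL × τ / F = 26.5 × 0.2130 × 17.8 / 0.42 = 239.2 mg

239 mg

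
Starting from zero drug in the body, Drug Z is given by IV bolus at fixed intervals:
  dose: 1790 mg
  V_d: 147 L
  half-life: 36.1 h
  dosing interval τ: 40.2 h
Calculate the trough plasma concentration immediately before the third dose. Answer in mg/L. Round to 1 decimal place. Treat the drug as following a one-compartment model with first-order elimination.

8.2 mg/L

C₀ per dose = Dose / Vd = 1790 / 147 = 12.18 mg/L
k = ln2 / t½ = 0.693147 / 36.1 = 0.01920 h⁻¹
Fraction remaining after one interval: r = e^(−kτ) = e^(−0.01920 × 40.2) = 0.4622
Before dose 3, 2 doses have been given (aged 1τ, 2τ).
C_trough = C₀ × (r + r²) = 12.18 × (0.4622 + 0.2136) = 8.231 mg/L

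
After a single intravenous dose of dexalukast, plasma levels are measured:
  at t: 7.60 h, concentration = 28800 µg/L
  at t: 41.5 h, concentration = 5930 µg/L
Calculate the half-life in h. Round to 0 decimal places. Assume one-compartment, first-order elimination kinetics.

k = ln(C₁/C₂) / (t₂ − t₁) = ln(28800/5930) / (41.5 − 7.60)
  = 1.580 / 33.90 = 0.04661 h⁻¹
t½ = ln2 / k = 0.693147 / 0.04661 = 14.87 h

15 h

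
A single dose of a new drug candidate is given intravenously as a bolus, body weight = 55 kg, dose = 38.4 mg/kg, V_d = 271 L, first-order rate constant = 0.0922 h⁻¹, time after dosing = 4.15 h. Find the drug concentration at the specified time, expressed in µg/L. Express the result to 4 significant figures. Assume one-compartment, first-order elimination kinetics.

Total dose = 38.4 × 55 = 2112 mg
C₀ = Dose / Vd = 2112 / 271 = 7.793 mg/L
C = C₀ · e^(−k·t) = 7.793 × e^(−0.09220 × 4.15)
  = 7.793 × 0.6821 = 5.316 mg/L
Convert: 5.316 mg/L × 1000 = 5316 µg/L

5316 µg/L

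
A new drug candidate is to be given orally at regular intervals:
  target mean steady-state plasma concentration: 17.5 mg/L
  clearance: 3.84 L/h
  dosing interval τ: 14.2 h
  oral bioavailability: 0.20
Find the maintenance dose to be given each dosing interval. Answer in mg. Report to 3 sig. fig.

4770 mg

At steady state, F × (Dose/τ) = Css × CL.
Dose = Css × CL × τ / F = 17.5 × 3.840 × 14.2 / 0.20 = 4771 mg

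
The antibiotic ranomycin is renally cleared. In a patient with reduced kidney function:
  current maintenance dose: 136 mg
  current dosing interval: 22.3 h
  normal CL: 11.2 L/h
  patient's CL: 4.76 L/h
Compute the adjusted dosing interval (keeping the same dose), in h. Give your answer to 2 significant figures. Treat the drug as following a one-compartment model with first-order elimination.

52 h

To keep the same average steady-state level, dosing rate must scale with clearance.
CL ratio = 4.76 / 11.2 = 0.4250
New interval (same dose) = 22.3 / 0.4250 = 52.47 h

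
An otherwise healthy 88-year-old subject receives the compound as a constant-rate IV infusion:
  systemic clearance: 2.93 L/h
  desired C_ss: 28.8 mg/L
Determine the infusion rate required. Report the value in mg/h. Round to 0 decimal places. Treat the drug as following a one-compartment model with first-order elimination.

84 mg/h

At steady state, infusion rate R₀ = Css × CL = 28.8 × 2.930 = 84.38 mg/h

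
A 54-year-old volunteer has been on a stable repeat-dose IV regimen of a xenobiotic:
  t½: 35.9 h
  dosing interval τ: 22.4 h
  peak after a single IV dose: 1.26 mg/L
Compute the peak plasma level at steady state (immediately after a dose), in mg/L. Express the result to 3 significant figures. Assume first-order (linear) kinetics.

3.59 mg/L

k = ln2 / t½ = 0.693147 / 35.9 = 0.01931 h⁻¹
e^(−kτ) = e^(−0.01931 × 22.4) = 0.6489
Accumulation ratio R = 1 / (1 − e^(−kτ)) = 1 / (1 − 0.6489) = 2.848
Steady-state peak = C₀ × R = 1.26 × 2.848 = 3.588 mg/L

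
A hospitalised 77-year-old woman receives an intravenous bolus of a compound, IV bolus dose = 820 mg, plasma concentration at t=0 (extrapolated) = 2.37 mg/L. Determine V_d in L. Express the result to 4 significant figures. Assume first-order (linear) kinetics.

Vd = Dose / C₀ = 820.0 / 2.37 = 346.0 L

346.0 L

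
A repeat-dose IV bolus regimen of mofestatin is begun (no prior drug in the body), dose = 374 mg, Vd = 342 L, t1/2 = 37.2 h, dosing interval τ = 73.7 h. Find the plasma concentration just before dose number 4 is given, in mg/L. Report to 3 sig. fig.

C₀ per dose = Dose / Vd = 374 / 342 = 1.094 mg/L
k = ln2 / t½ = 0.693147 / 37.2 = 0.01863 h⁻¹
Fraction remaining after one interval: r = e^(−kτ) = e^(−0.01863 × 73.7) = 0.2533
Before dose 4, 3 doses have been given (aged 1τ, 2τ, 3τ).
C_trough = C₀ × (r + r² + … + r^3) = C₀ × r(1−r^3)/(1−r)
        = 1.094 × 0.2533 × (1 − 0.01625) / (1 − 0.2533) = 0.3651 mg/L

0.365 mg/L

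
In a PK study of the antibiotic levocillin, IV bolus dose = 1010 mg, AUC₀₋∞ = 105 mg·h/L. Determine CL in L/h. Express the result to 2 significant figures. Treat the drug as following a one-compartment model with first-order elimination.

CL = Dose / AUC = 1010 / 105 = 9.619 L/h

9.6 L/h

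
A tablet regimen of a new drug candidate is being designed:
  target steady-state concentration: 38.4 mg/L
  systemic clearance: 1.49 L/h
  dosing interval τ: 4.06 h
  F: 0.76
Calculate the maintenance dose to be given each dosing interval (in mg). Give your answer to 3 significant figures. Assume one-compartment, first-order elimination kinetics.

306 mg

At steady state, F × (Dose/τ) = Css × CL.
Dose = Css × CL × τ / F = 38.4 × 1.490 × 4.06 / 0.76 = 305.7 mg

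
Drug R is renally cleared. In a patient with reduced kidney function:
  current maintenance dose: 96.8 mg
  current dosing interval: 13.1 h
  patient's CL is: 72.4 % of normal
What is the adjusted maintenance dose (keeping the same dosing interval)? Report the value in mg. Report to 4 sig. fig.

To keep the same average steady-state level, dosing rate must scale with clearance.
CL ratio = 72.4 / 100 = 0.7240
New dose (same interval) = 96.8 × 0.7240 = 70.08 mg

70.08 mg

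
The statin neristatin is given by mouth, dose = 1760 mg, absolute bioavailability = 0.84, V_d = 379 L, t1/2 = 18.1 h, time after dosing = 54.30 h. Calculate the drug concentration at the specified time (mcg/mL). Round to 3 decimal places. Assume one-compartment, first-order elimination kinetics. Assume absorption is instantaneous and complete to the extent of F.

Amount reaching circulation = F × Dose = 0.84 × 1760 = 1478 mg
C₀ = F·Dose / Vd = 1478 / 379 = 3.900 mg/L
k = ln2 / t½ = 0.693147 / 18.1 = 0.03830 h⁻¹
t / t½ = 54.30 / 18.1 = 3 half-lives
C = C₀ × (1/2)^3 = 3.900 × 0.1250 = 0.4875 mg/L
(0.4875 mg/L = 0.4875 mcg/mL)

0.488 mcg/mL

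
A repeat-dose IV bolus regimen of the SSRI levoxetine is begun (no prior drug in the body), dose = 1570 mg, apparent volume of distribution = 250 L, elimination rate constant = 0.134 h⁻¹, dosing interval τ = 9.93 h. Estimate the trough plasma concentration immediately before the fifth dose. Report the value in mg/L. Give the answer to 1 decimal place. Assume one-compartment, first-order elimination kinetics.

C₀ per dose = Dose / Vd = 1570 / 250 = 6.280 mg/L
Fraction remaining after one interval: r = e^(−kτ) = e^(−0.1340 × 9.93) = 0.2643
Before dose 5, 4 doses have been given (aged 1τ, 2τ, 3τ, 4τ).
C_trough = C₀ × (r + r² + … + r^4) = C₀ × r(1−r^4)/(1−r)
        = 6.280 × 0.2643 × (1 − 0.004880) / (1 − 0.2643) = 2.245 mg/L

2.2 mg/L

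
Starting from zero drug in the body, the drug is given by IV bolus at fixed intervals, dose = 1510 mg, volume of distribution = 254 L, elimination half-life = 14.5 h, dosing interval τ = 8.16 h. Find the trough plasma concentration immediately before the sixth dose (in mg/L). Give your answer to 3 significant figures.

10.7 mg/L

C₀ per dose = Dose / Vd = 1510 / 254 = 5.945 mg/L
k = ln2 / t½ = 0.693147 / 14.5 = 0.04780 h⁻¹
Fraction remaining after one interval: r = e^(−kτ) = e^(−0.04780 × 8.16) = 0.6770
Before dose 6, 5 doses have been given (aged 1τ, 2τ, 3τ, 4τ, 5τ).
C_trough = C₀ × (r + r² + … + r^5) = C₀ × r(1−r^5)/(1−r)
        = 5.945 × 0.6770 × (1 − 0.1422) / (1 − 0.6770) = 10.69 mg/L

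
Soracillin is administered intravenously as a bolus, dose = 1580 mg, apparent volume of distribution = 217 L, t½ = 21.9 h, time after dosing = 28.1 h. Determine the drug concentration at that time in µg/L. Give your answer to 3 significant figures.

C₀ = Dose / Vd = 1580 / 217 = 7.281 mg/L
k = ln2 / t½ = 0.693147 / 21.9 = 0.03165 h⁻¹
C = C₀ · e^(−k·t) = 7.281 × e^(−0.03165 × 28.1)
  = 7.281 × 0.4109 = 2.992 mg/L
Convert: 2.992 mg/L × 1000 = 2992 µg/L

2990 µg/L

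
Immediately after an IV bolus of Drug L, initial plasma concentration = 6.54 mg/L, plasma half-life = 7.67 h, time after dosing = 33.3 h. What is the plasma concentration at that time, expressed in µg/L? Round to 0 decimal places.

323 µg/L

k = ln2 / t½ = 0.693147 / 7.67 = 0.09037 h⁻¹
C = C₀ · e^(−k·t) = 6.540 × e^(−0.09037 × 33.3)
  = 6.540 × 0.04933 = 0.3226 mg/L
Convert: 0.3226 mg/L × 1000 = 322.6 µg/L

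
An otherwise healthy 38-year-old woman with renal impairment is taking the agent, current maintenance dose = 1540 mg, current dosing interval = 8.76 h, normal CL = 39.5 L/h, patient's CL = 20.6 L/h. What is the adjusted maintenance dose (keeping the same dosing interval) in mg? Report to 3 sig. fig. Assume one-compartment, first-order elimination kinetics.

To keep the same average steady-state level, dosing rate must scale with clearance.
CL ratio = 20.6 / 39.5 = 0.5215
New dose (same interval) = 1540 × 0.5215 = 803.1 mg

803 mg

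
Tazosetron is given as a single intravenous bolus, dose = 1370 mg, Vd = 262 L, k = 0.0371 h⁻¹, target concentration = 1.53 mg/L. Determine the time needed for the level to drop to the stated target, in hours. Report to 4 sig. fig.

C₀ = Dose / Vd = 1370 / 262 = 5.229 mg/L
t = ln(C₀ / C) / k = ln(5.229 / 1.53) / 0.03710
  = ln(3.418) / 0.03710 = 1.229 / 0.03710 = 33.13 h

33.13 h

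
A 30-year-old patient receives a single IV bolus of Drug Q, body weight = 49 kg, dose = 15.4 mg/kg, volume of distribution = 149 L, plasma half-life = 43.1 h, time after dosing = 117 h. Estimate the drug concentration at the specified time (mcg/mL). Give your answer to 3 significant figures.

Total dose = 15.4 × 49 = 754.6 mg
C₀ = Dose / Vd = 754.6 / 149 = 5.064 mg/L
k = ln2 / t½ = 0.693147 / 43.1 = 0.01608 h⁻¹
C = C₀ · e^(−k·t) = 5.064 × e^(−0.01608 × 117)
  = 5.064 × 0.1524 = 0.7718 mg/L
(0.7718 mg/L = 0.7718 mcg/mL)

0.772 mcg/mL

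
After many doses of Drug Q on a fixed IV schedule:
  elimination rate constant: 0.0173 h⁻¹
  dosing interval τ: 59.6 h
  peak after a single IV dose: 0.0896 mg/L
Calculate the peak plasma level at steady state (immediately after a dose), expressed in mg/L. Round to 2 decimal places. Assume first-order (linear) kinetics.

e^(−kτ) = e^(−0.01730 × 59.6) = 0.3566
Accumulation ratio R = 1 / (1 − e^(−kτ)) = 1 / (1 − 0.3566) = 1.554
Steady-state peak = C₀ × R = 0.0896 × 1.554 = 0.1392 mg/L

0.14 mg/L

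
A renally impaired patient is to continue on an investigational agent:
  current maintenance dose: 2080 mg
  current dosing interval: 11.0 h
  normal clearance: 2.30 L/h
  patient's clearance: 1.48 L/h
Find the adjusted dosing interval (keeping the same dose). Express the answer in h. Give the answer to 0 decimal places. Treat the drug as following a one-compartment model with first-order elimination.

17 h

To keep the same average steady-state level, dosing rate must scale with clearance.
CL ratio = 1.48 / 2.30 = 0.6435
New interval (same dose) = 11.0 / 0.6435 = 17.09 h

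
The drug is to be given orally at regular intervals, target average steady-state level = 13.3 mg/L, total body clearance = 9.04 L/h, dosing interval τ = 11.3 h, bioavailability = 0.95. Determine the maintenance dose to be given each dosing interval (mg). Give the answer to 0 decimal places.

At steady state, F × (Dose/τ) = Css × CL.
Dose = Css × CL × τ / F = 13.3 × 9.040 × 11.3 / 0.95 = 1430 mg

1430 mg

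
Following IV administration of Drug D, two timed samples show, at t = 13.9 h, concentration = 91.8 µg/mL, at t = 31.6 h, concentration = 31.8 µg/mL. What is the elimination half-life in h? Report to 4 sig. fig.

k = ln(C₁/C₂) / (t₂ − t₁) = ln(91.8/31.8) / (31.6 − 13.9)
  = 1.060 / 17.70 = 0.05989 h⁻¹
t½ = ln2 / k = 0.693147 / 0.05989 = 11.57 h

11.57 h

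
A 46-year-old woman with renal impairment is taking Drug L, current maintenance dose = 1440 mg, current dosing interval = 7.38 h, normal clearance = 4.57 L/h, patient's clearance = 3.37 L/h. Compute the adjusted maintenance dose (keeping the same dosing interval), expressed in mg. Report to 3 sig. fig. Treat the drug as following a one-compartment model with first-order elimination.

To keep the same average steady-state level, dosing rate must scale with clearance.
CL ratio = 3.37 / 4.57 = 0.7374
New dose (same interval) = 1440 × 0.7374 = 1062 mg

1060 mg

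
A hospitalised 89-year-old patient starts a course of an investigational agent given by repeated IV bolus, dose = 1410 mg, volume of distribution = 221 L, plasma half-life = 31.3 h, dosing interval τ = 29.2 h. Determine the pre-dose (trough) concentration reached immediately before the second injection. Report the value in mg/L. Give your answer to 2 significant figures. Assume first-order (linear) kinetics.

3.3 mg/L

C₀ per dose = Dose / Vd = 1410 / 221 = 6.380 mg/L
k = ln2 / t½ = 0.693147 / 31.3 = 0.02215 h⁻¹
Fraction remaining after one interval: r = e^(−kτ) = e^(−0.02215 × 29.2) = 0.5237
Before dose 2, 1 dose has been given (aged 1τ).
C_trough = C₀ × r = 6.380 × 0.5237 = 3.341 mg/L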